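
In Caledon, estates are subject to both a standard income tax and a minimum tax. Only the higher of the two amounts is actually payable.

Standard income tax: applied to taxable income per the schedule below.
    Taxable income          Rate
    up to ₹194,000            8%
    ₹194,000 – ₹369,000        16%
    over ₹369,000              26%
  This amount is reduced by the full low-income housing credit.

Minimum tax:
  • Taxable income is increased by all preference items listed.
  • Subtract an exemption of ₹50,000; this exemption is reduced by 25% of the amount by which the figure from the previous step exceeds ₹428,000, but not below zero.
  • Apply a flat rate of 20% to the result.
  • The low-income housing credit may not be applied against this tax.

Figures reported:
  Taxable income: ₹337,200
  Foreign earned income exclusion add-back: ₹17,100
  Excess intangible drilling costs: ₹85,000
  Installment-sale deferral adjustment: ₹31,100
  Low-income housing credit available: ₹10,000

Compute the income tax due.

₹86,200

Minimum tax:
  Adjusted income: ₹337,200 + ₹17,100 + ₹85,000 + ₹31,100 = ₹470,400
  Exemption: ₹50,000 − 25% × (₹470,400 − ₹428,000) = ₹50,000 − ₹10,600 = ₹39,400
  Base: ₹470,400 − ₹39,400 = ₹431,000
  ₹431,000 × 20% = ₹86,200

Standard income tax:
  ₹194,000 × 8% = ₹15,520
  ₹143,200 × 16% = ₹22,912
  → ₹38,432
  Less low-income housing credit ₹10,000 → ₹28,432

₹86,200 > ₹28,432, so the minimum tax is the binding amount.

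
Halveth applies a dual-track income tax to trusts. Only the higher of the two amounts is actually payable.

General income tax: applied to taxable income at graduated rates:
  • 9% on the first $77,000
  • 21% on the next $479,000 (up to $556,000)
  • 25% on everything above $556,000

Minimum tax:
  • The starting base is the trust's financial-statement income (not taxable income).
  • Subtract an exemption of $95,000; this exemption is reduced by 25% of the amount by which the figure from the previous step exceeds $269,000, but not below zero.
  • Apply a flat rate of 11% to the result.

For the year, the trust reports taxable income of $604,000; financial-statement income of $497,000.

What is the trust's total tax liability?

$119,520

Minimum tax:
  Base (financial-statement income): $497,000
  Exemption: $95,000 − 25% × ($497,000 − $269,000) = $95,000 − $57,000 = $38,000
  Base: $497,000 − $38,000 = $459,000
  $459,000 × 11% = $50,490

General income tax:
  $77,000 × 9% = $6,930
  $479,000 × 21% = $100,590
  $48,000 × 25% = $12,000
  → $119,520

$119,520 > $50,490, so the general income tax governs.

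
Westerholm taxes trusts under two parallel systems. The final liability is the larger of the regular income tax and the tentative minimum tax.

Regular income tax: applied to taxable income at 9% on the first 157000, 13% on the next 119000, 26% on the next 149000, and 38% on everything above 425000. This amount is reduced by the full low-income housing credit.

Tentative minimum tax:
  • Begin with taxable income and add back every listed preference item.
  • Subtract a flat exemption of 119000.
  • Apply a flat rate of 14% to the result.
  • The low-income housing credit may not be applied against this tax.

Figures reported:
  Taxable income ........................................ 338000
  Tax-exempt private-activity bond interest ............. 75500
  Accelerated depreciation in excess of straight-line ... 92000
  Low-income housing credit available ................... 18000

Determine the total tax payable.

Tentative minimum tax:
  Adjusted income: 338000 + 75500 + 92000 = 505500
  Less exemption 119000 → base 386500
  386500 × 14% = 54110

Regular income tax:
  157000 × 9% = 14130
  119000 × 13% = 15470
  62000 × 26% = 16120
  → 45720
  Less low-income housing credit 18000 → 27720

54110 > 27720, so the tentative minimum tax is the binding amount.

54110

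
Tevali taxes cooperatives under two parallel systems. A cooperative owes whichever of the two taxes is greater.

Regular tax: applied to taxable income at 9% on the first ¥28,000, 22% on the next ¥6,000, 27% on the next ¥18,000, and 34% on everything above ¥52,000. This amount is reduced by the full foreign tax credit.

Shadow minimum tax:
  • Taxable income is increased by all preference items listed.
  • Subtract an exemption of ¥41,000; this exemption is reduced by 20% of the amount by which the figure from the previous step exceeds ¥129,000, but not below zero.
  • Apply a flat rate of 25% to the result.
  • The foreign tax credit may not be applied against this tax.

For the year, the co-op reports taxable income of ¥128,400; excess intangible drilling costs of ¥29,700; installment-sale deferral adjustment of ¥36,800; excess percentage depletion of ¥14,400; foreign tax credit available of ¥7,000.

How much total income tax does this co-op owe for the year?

Shadow minimum tax:
  Adjusted income: ¥128,400 + ¥29,700 + ¥36,800 + ¥14,400 = ¥209,300
  Exemption: ¥41,000 − 20% × (¥209,300 − ¥129,000) = ¥41,000 − ¥16,060 = ¥24,940
  Base: ¥209,300 − ¥24,940 = ¥184,360
  ¥184,360 × 25% = ¥46,090

Regular tax:
  ¥28,000 × 9% = ¥2,520
  ¥6,000 × 22% = ¥1,320
  ¥18,000 × 27% = ¥4,860
  ¥76,400 × 34% = ¥25,976
  → ¥34,676
  Less foreign tax credit ¥7,000 → ¥27,676

¥46,090 > ¥27,676, so the shadow minimum tax is the binding amount.

¥46,090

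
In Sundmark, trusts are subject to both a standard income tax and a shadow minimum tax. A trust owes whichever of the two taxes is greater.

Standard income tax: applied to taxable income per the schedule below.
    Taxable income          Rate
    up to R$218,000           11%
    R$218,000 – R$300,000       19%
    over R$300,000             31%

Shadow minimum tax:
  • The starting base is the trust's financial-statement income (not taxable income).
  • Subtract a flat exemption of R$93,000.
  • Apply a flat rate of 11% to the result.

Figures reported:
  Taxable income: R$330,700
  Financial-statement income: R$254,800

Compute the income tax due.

R$49,077

Shadow minimum tax:
  Base (financial-statement income): R$254,800
  Less exemption R$93,000 → base R$161,800
  R$161,800 × 11% = R$17,798

Standard income tax:
  R$218,000 × 11% = R$23,980
  R$82,000 × 19% = R$15,580
  R$30,700 × 31% = R$9,517
  → R$49,077

R$49,077 > R$17,798, so the standard income tax governs.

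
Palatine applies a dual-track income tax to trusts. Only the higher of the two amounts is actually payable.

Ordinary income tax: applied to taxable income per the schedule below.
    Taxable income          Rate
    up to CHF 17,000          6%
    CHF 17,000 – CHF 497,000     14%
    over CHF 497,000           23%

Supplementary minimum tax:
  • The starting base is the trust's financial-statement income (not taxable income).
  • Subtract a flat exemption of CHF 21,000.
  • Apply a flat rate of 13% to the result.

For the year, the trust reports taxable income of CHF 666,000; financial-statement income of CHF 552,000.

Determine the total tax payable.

Ordinary income tax:
  CHF 17,000 × 6% = CHF 1,020
  CHF 480,000 × 14% = CHF 67,200
  CHF 169,000 × 23% = CHF 38,870
  → CHF 107,090

Supplementary minimum tax:
  Base (financial-statement income): CHF 552,000
  Less exemption CHF 21,000 → base CHF 531,000
  CHF 531,000 × 13% = CHF 69,030

CHF 107,090 > CHF 69,030, so the ordinary income tax governs.

CHF 107,090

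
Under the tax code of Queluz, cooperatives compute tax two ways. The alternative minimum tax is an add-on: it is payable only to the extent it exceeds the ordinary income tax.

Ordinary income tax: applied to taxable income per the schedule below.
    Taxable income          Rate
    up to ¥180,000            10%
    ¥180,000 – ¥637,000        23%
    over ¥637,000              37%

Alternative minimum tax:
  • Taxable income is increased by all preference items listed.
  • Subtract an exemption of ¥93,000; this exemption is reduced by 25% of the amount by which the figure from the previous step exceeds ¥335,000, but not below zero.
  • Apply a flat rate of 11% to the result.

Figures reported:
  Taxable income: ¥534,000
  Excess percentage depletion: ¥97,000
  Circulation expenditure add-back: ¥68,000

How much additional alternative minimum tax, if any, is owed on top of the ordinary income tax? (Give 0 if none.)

¥0

Ordinary income tax:
  ¥180,000 × 10% = ¥18,000
  ¥354,000 × 23% = ¥81,420
  → ¥99,420

Alternative minimum tax:
  Adjusted income: ¥534,000 + ¥97,000 + ¥68,000 = ¥699,000
  Exemption: ¥93,000 − 25% × (¥699,000 − ¥335,000) = ¥93,000 − ¥91,000 = ¥2,000
  Base: ¥699,000 − ¥2,000 = ¥697,000
  ¥697,000 × 11% = ¥76,670

¥76,670 ≤ ¥99,420, so no add-on is due.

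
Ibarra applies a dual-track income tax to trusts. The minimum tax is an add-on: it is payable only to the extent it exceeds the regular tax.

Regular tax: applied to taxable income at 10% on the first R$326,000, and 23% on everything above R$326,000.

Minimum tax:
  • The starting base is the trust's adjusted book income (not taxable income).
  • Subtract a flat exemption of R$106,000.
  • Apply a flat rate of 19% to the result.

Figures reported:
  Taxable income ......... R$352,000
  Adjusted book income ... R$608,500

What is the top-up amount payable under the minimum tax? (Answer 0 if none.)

Minimum tax:
  Base (adjusted book income): R$608,500
  Less exemption R$106,000 → base R$502,500
  R$502,500 × 19% = R$95,475

Regular tax:
  R$326,000 × 10% = R$32,600
  R$26,000 × 23% = R$5,980
  → R$38,580

Excess of minimum tax over regular tax: R$95,475 − R$38,580 = R$56,895.

R$56,895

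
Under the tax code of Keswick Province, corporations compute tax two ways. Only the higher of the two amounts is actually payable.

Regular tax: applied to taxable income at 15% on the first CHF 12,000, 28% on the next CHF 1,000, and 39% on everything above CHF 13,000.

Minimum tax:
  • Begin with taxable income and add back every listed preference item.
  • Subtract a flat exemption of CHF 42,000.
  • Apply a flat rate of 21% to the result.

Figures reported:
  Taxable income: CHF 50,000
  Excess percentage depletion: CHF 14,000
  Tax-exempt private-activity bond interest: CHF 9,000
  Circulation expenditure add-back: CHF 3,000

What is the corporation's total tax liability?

CHF 16,510

Minimum tax:
  Adjusted income: CHF 50,000 + CHF 14,000 + CHF 9,000 + CHF 3,000 = CHF 76,000
  Less exemption CHF 42,000 → base CHF 34,000
  CHF 34,000 × 21% = CHF 7,140

Regular tax:
  CHF 12,000 × 15% = CHF 1,800
  CHF 1,000 × 28% = CHF 280
  CHF 37,000 × 39% = CHF 14,430
  → CHF 16,510

CHF 16,510 > CHF 7,140, so the regular tax governs.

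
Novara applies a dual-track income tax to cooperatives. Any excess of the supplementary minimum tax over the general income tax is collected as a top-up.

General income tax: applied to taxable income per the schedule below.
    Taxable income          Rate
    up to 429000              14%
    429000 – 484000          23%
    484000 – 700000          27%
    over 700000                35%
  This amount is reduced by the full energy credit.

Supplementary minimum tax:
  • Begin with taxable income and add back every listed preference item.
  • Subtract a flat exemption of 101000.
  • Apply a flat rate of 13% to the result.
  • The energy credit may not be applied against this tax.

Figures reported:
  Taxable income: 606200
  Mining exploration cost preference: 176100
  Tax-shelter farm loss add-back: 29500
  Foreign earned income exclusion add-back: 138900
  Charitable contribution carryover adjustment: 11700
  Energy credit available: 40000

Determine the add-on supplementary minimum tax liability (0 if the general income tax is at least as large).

46278

General income tax:
  429000 × 14% = 60060
  55000 × 23% = 12650
  122200 × 27% = 32994
  → 105704
  Less energy credit 40000 → 65704

Supplementary minimum tax:
  Adjusted income: 606200 + 176100 + 29500 + 138900 + 11700 = 962400
  Less exemption 101000 → base 861400
  861400 × 13% = 111982

Excess of supplementary minimum tax over general income tax: 111982 − 65704 = 46278.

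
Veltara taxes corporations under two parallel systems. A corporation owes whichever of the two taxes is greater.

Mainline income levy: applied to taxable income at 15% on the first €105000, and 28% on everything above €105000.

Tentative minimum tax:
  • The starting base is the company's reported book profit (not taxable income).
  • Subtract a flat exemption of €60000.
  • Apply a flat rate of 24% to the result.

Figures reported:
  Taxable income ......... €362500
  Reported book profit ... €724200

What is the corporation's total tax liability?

Tentative minimum tax:
  Base (reported book profit): €724200
  Less exemption €60000 → base €664200
  €664200 × 24% = €159408

Mainline income levy:
  €105000 × 15% = €15750
  €257500 × 28% = €72100
  → €87850

€159408 > €87850, so the tentative minimum tax is the binding amount.

€159408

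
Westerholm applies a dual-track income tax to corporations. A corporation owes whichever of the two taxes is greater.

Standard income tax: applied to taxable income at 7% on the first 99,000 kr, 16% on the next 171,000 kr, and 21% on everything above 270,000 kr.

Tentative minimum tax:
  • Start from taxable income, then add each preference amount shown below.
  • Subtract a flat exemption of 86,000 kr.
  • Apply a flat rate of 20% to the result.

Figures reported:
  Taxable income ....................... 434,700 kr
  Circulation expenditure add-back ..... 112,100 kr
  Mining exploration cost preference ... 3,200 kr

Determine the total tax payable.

92,800 kr

Tentative minimum tax:
  Adjusted income: 434,700 kr + 112,100 kr + 3,200 kr = 550,000 kr
  Less exemption 86,000 kr → base 464,000 kr
  464,000 kr × 20% = 92,800 kr

Standard income tax:
  99,000 kr × 7% = 6,930 kr
  171,000 kr × 16% = 27,360 kr
  164,700 kr × 21% = 34,587 kr
  → 68,877 kr

92,800 kr > 68,877 kr, so the tentative minimum tax is the binding amount.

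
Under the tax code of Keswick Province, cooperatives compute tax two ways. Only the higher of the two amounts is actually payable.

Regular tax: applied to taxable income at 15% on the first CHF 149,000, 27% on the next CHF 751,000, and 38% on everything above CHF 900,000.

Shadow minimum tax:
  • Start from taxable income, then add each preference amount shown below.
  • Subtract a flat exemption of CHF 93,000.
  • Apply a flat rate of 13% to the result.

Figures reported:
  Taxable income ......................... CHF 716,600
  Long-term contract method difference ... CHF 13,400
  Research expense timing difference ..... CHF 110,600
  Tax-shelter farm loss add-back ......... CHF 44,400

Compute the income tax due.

Shadow minimum tax:
  Adjusted income: CHF 716,600 + CHF 13,400 + CHF 110,600 + CHF 44,400 = CHF 885,000
  Less exemption CHF 93,000 → base CHF 792,000
  CHF 792,000 × 13% = CHF 102,960

Regular tax:
  CHF 149,000 × 15% = CHF 22,350
  CHF 567,600 × 27% = CHF 153,252
  → CHF 175,602

CHF 175,602 > CHF 102,960, so the regular tax governs.

CHF 175,602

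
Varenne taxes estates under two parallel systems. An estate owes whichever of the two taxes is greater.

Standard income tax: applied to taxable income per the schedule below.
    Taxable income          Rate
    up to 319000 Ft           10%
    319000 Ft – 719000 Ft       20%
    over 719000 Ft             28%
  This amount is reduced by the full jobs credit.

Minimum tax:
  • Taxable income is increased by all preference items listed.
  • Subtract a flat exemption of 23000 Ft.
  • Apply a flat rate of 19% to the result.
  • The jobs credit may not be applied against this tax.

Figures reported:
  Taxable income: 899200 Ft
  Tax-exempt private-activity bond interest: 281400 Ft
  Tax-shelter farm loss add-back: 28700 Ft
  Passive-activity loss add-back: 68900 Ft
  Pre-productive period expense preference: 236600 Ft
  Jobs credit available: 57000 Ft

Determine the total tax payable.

283442 Ft

Minimum tax:
  Adjusted income: 899200 Ft + 281400 Ft + 28700 Ft + 68900 Ft + 236600 Ft = 1514800 Ft
  Less exemption 23000 Ft → base 1491800 Ft
  1491800 Ft × 19% = 283442 Ft

Standard income tax:
  319000 Ft × 10% = 31900 Ft
  400000 Ft × 20% = 80000 Ft
  180200 Ft × 28% = 50456 Ft
  → 162356 Ft
  Less jobs credit 57000 Ft → 105356 Ft

283442 Ft > 105356 Ft, so the minimum tax is the binding amount.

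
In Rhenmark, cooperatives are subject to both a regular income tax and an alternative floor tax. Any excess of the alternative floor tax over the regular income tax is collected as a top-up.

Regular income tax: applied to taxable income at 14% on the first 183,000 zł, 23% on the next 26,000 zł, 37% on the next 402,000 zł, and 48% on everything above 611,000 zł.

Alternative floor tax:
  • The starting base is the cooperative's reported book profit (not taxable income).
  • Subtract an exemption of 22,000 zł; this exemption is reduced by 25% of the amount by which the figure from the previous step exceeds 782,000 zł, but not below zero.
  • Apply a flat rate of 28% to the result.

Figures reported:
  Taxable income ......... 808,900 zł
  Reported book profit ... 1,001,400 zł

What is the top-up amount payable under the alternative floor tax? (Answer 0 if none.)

5,060 zł

Alternative floor tax:
  Base (reported book profit): 1,001,400 zł
  Exemption: 25% × (1,001,400 zł − 782,000 zł) = 54,850 zł ≥ 22,000 zł, so the exemption is fully phased out
  Base: 1,001,400 zł − 0 zł = 1,001,400 zł
  1,001,400 zł × 28% = 280,392 zł

Regular income tax:
  183,000 zł × 14% = 25,620 zł
  26,000 zł × 23% = 5,980 zł
  402,000 zł × 37% = 148,740 zł
  197,900 zł × 48% = 94,992 zł
  → 275,332 zł

Excess of alternative floor tax over regular income tax: 280,392 zł − 275,332 zł = 5,060 zł.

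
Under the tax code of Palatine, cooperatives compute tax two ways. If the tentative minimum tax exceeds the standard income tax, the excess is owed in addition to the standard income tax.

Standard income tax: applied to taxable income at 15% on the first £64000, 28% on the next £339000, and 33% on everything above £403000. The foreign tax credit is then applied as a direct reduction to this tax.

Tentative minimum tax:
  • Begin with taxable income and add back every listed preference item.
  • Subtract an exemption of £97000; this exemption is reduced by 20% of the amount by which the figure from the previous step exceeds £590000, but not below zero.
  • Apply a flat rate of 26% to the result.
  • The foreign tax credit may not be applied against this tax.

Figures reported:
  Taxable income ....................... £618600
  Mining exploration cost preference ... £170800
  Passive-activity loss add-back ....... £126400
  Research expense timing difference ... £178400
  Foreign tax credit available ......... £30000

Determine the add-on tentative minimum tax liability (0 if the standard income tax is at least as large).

Standard income tax:
  £64000 × 15% = £9600
  £339000 × 28% = £94920
  £215600 × 33% = £71148
  → £175668
  Less foreign tax credit £30000 → £145668

Tentative minimum tax:
  Adjusted income: £618600 + £170800 + £126400 + £178400 = £1094200
  Exemption: 20% × (£1094200 − £590000) = £100840 ≥ £97000, so the exemption is fully phased out
  Base: £1094200 − £0 = £1094200
  £1094200 × 26% = £284492

Excess of tentative minimum tax over standard income tax: £284492 − £145668 = £138824.

£138824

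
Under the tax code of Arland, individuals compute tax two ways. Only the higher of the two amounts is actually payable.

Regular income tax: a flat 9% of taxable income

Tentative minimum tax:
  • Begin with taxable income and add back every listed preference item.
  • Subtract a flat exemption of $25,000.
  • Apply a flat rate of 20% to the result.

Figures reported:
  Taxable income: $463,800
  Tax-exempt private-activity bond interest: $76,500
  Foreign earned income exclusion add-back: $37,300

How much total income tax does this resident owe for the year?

$110,520

Tentative minimum tax:
  Adjusted income: $463,800 + $76,500 + $37,300 = $577,600
  Less exemption $25,000 → base $552,600
  $552,600 × 20% = $110,520

Regular income tax:
  $463,800 × 9% = $41,742

$110,520 > $41,742, so the tentative minimum tax is the binding amount.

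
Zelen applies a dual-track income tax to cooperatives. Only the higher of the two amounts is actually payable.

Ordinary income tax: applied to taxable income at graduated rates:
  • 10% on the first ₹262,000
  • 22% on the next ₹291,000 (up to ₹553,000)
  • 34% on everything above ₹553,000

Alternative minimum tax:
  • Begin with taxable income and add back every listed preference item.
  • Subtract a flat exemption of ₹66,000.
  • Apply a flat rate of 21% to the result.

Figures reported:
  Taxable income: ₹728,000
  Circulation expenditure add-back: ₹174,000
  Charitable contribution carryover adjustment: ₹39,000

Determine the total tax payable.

Ordinary income tax:
  ₹262,000 × 10% = ₹26,200
  ₹291,000 × 22% = ₹64,020
  ₹175,000 × 34% = ₹59,500
  → ₹149,720

Alternative minimum tax:
  Adjusted income: ₹728,000 + ₹174,000 + ₹39,000 = ₹941,000
  Less exemption ₹66,000 → base ₹875,000
  ₹875,000 × 21% = ₹183,750

₹183,750 > ₹149,720, so the alternative minimum tax is the binding amount.

₹183,750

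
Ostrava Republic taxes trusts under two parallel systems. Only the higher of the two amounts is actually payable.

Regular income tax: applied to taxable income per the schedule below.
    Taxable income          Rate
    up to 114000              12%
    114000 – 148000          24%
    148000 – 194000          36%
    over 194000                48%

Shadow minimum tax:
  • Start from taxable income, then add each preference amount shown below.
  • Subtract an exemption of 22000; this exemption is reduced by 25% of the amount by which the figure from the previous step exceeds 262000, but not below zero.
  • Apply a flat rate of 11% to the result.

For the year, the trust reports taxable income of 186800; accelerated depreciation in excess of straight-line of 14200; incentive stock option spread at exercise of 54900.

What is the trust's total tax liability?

Regular income tax:
  114000 × 12% = 13680
  34000 × 24% = 8160
  38800 × 36% = 13968
  → 35808

Shadow minimum tax:
  Adjusted income: 186800 + 14200 + 54900 = 255900
  Exemption: 255900 ≤ 262000, so full 22000 applies
  Base: 255900 − 22000 = 233900
  233900 × 11% = 25729

35808 > 25729, so the regular income tax governs.

35808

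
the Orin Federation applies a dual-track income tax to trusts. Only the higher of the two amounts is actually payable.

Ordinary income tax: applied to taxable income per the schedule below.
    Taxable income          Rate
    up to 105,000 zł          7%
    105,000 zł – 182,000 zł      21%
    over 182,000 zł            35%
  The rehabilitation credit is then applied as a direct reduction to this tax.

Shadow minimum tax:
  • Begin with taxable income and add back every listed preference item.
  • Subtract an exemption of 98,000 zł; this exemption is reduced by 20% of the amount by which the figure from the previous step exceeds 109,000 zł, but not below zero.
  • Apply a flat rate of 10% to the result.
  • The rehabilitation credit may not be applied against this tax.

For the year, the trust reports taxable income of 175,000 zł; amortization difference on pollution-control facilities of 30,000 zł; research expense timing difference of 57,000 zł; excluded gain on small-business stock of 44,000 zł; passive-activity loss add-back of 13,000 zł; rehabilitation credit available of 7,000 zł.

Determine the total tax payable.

Ordinary income tax:
  105,000 zł × 7% = 7,350 zł
  70,000 zł × 21% = 14,700 zł
  → 22,050 zł
  Less rehabilitation credit 7,000 zł → 15,050 zł

Shadow minimum tax:
  Adjusted income: 175,000 zł + 30,000 zł + 57,000 zł + 44,000 zł + 13,000 zł = 319,000 zł
  Exemption: 98,000 zł − 20% × (319,000 zł − 109,000 zł) = 98,000 zł − 42,000 zł = 56,000 zł
  Base: 319,000 zł − 56,000 zł = 263,000 zł
  263,000 zł × 10% = 26,300 zł

26,300 zł > 15,050 zł, so the shadow minimum tax is the binding amount.

26,300 zł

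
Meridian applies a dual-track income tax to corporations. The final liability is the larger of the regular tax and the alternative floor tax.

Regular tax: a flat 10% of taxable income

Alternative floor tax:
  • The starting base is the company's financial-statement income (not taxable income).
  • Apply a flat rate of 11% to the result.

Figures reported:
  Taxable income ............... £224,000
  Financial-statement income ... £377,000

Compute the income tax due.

Regular tax:
  £224,000 × 10% = £22,400

Alternative floor tax:
  Base (financial-statement income): £377,000
  £377,000 × 11% = £41,470

£41,470 > £22,400, so the alternative floor tax is the binding amount.

£41,470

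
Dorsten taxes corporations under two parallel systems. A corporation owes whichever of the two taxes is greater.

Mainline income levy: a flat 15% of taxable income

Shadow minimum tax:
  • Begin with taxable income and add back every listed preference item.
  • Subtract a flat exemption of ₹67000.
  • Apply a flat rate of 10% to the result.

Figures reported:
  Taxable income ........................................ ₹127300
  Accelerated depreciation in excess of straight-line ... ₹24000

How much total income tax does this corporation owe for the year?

₹19095

Shadow minimum tax:
  Adjusted income: ₹127300 + ₹24000 = ₹151300
  Less exemption ₹67000 → base ₹84300
  ₹84300 × 10% = ₹8430

Mainline income levy:
  ₹127300 × 15% = ₹19095

₹19095 > ₹8430, so the mainline income levy governs.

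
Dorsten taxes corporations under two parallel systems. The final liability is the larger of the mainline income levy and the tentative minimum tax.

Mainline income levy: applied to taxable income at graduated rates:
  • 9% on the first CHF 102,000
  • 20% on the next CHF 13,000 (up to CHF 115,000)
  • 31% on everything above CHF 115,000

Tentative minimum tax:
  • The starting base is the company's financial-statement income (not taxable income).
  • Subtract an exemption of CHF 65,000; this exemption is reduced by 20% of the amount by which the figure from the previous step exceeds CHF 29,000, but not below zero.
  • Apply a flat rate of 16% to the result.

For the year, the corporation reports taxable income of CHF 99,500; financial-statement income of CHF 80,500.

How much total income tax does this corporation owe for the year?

CHF 8,955

Tentative minimum tax:
  Base (financial-statement income): CHF 80,500
  Exemption: CHF 65,000 − 20% × (CHF 80,500 − CHF 29,000) = CHF 65,000 − CHF 10,300 = CHF 54,700
  Base: CHF 80,500 − CHF 54,700 = CHF 25,800
  CHF 25,800 × 16% = CHF 4,128

Mainline income levy:
  CHF 99,500 × 9% = CHF 8,955

CHF 8,955 > CHF 4,128, so the mainline income levy governs.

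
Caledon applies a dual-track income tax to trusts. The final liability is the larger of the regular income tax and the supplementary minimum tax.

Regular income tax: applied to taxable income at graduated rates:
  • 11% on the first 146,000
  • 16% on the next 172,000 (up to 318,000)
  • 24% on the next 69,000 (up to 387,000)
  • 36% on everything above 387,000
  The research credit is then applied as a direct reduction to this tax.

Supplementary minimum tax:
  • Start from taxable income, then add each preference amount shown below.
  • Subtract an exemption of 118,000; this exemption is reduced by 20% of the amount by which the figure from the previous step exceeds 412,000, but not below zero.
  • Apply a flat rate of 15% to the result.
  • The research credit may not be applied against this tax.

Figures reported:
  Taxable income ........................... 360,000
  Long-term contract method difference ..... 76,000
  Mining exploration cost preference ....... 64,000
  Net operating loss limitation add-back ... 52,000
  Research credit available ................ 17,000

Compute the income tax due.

69,300

Supplementary minimum tax:
  Adjusted income: 360,000 + 76,000 + 64,000 + 52,000 = 552,000
  Exemption: 118,000 − 20% × (552,000 − 412,000) = 118,000 − 28,000 = 90,000
  Base: 552,000 − 90,000 = 462,000
  462,000 × 15% = 69,300

Regular income tax:
  146,000 × 11% = 16,060
  172,000 × 16% = 27,520
  42,000 × 24% = 10,080
  → 53,660
  Less research credit 17,000 → 36,660

69,300 > 36,660, so the supplementary minimum tax is the binding amount.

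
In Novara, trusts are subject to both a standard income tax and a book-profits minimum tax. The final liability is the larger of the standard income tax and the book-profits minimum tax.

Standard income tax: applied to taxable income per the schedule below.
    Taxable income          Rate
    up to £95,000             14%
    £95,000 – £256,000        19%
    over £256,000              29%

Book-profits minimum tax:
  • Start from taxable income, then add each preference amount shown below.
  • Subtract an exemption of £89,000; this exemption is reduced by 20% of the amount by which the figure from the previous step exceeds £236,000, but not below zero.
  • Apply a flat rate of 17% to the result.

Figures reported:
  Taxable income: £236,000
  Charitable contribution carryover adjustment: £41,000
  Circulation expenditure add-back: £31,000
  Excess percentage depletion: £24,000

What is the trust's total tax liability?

£44,574

Book-profits minimum tax:
  Adjusted income: £236,000 + £41,000 + £31,000 + £24,000 = £332,000
  Exemption: £89,000 − 20% × (£332,000 − £236,000) = £89,000 − £19,200 = £69,800
  Base: £332,000 − £69,800 = £262,200
  £262,200 × 17% = £44,574

Standard income tax:
  £95,000 × 14% = £13,300
  £141,000 × 19% = £26,790
  → £40,090

£44,574 > £40,090, so the book-profits minimum tax is the binding amount.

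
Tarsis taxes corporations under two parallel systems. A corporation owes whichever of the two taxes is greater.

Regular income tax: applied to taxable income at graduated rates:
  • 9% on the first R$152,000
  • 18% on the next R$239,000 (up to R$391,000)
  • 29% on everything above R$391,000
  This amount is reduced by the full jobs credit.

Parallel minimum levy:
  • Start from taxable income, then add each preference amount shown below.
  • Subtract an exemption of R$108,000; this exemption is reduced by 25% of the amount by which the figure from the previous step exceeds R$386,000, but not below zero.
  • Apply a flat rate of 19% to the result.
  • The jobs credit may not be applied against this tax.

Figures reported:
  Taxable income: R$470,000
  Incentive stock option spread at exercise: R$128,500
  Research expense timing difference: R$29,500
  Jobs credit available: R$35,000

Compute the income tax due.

R$110,295

Parallel minimum levy:
  Adjusted income: R$470,000 + R$128,500 + R$29,500 = R$628,000
  Exemption: R$108,000 − 25% × (R$628,000 − R$386,000) = R$108,000 − R$60,500 = R$47,500
  Base: R$628,000 − R$47,500 = R$580,500
  R$580,500 × 19% = R$110,295

Regular income tax:
  R$152,000 × 9% = R$13,680
  R$239,000 × 18% = R$43,020
  R$79,000 × 29% = R$22,910
  → R$79,610
  Less jobs credit R$35,000 → R$44,610

R$110,295 > R$44,610, so the parallel minimum levy is the binding amount.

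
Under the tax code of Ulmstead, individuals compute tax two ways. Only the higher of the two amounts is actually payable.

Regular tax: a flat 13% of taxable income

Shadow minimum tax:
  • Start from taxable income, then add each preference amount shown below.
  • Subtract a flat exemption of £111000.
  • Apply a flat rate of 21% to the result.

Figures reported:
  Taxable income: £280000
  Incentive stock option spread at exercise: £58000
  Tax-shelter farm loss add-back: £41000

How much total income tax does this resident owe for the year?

£56280

Shadow minimum tax:
  Adjusted income: £280000 + £58000 + £41000 = £379000
  Less exemption £111000 → base £268000
  £268000 × 21% = £56280

Regular tax:
  £280000 × 13% = £36400

£56280 > £36400, so the shadow minimum tax is the binding amount.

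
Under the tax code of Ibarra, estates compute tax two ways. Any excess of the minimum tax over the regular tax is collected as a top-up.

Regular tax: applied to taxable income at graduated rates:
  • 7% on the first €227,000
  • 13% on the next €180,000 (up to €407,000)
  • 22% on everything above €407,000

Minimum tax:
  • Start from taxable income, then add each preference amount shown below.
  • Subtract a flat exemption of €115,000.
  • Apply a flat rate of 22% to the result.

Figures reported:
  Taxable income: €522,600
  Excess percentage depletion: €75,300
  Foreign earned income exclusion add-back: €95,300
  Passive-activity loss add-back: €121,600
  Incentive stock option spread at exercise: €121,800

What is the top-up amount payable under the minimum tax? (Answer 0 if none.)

€116,030

Regular tax:
  €227,000 × 7% = €15,890
  €180,000 × 13% = €23,400
  €115,600 × 22% = €25,432
  → €64,722

Minimum tax:
  Adjusted income: €522,600 + €75,300 + €95,300 + €121,600 + €121,800 = €936,600
  Less exemption €115,000 → base €821,600
  €821,600 × 22% = €180,752

Excess of minimum tax over regular tax: €180,752 − €64,722 = €116,030.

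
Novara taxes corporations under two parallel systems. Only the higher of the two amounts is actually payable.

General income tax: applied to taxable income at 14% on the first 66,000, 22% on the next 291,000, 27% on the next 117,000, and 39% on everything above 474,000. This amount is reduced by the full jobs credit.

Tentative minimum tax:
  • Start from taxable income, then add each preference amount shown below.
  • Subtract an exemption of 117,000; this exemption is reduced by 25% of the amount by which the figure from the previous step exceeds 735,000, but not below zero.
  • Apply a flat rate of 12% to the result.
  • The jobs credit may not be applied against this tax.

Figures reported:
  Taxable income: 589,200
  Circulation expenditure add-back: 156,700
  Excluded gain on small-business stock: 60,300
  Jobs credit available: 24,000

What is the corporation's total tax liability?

125,778

Tentative minimum tax:
  Adjusted income: 589,200 + 156,700 + 60,300 = 806,200
  Exemption: 117,000 − 25% × (806,200 − 735,000) = 117,000 − 17,800 = 99,200
  Base: 806,200 − 99,200 = 707,000
  707,000 × 12% = 84,840

General income tax:
  66,000 × 14% = 9,240
  291,000 × 22% = 64,020
  117,000 × 27% = 31,590
  115,200 × 39% = 44,928
  → 149,778
  Less jobs credit 24,000 → 125,778

125,778 > 84,840, so the general income tax governs.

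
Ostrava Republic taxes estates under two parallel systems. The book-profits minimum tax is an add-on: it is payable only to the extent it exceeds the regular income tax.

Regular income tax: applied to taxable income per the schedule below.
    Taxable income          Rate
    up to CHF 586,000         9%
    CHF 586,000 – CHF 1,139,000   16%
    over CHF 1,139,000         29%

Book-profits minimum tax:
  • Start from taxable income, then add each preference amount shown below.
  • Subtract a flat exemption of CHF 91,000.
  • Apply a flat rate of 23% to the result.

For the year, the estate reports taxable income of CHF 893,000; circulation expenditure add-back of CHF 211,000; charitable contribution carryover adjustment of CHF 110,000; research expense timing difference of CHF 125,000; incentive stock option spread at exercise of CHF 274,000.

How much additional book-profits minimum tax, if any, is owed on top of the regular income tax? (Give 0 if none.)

Regular income tax:
  CHF 586,000 × 9% = CHF 52,740
  CHF 307,000 × 16% = CHF 49,120
  → CHF 101,860

Book-profits minimum tax:
  Adjusted income: CHF 893,000 + CHF 211,000 + CHF 110,000 + CHF 125,000 + CHF 274,000 = CHF 1,613,000
  Less exemption CHF 91,000 → base CHF 1,522,000
  CHF 1,522,000 × 23% = CHF 350,060

Excess of book-profits minimum tax over regular income tax: CHF 350,060 − CHF 101,860 = CHF 248,200.

CHF 248,200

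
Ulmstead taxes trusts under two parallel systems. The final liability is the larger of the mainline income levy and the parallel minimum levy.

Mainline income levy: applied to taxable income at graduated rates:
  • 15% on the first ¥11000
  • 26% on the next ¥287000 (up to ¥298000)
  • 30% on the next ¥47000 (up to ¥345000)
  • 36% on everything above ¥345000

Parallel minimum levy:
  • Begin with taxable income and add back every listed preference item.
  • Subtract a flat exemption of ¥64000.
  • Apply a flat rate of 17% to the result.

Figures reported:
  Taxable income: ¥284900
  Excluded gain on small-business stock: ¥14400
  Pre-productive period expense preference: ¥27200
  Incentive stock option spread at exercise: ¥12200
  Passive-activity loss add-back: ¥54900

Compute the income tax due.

¥72864

Parallel minimum levy:
  Adjusted income: ¥284900 + ¥14400 + ¥27200 + ¥12200 + ¥54900 = ¥393600
  Less exemption ¥64000 → base ¥329600
  ¥329600 × 17% = ¥56032

Mainline income levy:
  ¥11000 × 15% = ¥1650
  ¥273900 × 26% = ¥71214
  → ¥72864

¥72864 > ¥56032, so the mainline income levy governs.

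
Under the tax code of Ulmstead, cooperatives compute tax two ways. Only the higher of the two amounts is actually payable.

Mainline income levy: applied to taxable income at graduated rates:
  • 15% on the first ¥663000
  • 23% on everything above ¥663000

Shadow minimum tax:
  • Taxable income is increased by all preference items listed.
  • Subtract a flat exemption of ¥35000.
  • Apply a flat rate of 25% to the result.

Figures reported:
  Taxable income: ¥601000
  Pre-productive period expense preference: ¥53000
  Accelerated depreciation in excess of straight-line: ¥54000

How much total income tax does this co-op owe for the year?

¥168250

Shadow minimum tax:
  Adjusted income: ¥601000 + ¥53000 + ¥54000 = ¥708000
  Less exemption ¥35000 → base ¥673000
  ¥673000 × 25% = ¥168250

Mainline income levy:
  ¥601000 × 15% = ¥90150

¥168250 > ¥90150, so the shadow minimum tax is the binding amount.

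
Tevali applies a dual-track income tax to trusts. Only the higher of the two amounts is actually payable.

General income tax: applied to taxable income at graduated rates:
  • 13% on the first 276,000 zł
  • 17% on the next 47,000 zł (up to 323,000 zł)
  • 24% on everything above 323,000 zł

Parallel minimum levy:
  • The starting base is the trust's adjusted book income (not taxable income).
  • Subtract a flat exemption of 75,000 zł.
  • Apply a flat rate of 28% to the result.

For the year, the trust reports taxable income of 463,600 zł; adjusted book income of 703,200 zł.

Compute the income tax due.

Parallel minimum levy:
  Base (adjusted book income): 703,200 zł
  Less exemption 75,000 zł → base 628,200 zł
  628,200 zł × 28% = 175,896 zł

General income tax:
  276,000 zł × 13% = 35,880 zł
  47,000 zł × 17% = 7,990 zł
  140,600 zł × 24% = 33,744 zł
  → 77,614 zł

175,896 zł > 77,614 zł, so the parallel minimum levy is the binding amount.

175,896 zł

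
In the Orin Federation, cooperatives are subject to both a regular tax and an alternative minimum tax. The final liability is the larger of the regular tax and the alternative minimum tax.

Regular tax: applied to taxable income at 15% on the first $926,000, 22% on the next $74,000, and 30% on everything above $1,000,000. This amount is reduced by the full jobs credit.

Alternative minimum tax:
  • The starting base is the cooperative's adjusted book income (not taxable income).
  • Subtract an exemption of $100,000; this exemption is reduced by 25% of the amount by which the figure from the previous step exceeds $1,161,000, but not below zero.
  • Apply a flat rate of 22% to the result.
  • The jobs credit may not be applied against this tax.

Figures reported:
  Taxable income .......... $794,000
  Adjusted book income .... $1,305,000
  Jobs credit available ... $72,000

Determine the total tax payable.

Regular tax:
  $794,000 × 15% = $119,100
  Less jobs credit $72,000 → $47,100

Alternative minimum tax:
  Base (adjusted book income): $1,305,000
  Exemption: $100,000 − 25% × ($1,305,000 − $1,161,000) = $100,000 − $36,000 = $64,000
  Base: $1,305,000 − $64,000 = $1,241,000
  $1,241,000 × 22% = $273,020

$273,020 > $47,100, so the alternative minimum tax is the binding amount.

$273,020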